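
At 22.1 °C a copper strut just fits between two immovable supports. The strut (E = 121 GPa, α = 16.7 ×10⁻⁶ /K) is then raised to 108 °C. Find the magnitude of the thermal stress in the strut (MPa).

ΔT = 85.90 K. Constrained thermal stress σ = E·α·ΔT = 121.0×10³ MPa × 16.7×10⁻⁶ × 85.90 = 174 MPa (compressive).

174 MPa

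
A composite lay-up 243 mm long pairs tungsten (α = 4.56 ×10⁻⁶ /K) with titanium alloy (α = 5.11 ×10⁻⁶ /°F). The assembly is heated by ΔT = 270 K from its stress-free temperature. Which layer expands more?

titanium alloy: α = 5.11×10⁻⁶/°F × 9/5 = 9.20×10⁻⁶/K.
α(tungsten) = 4.56×10⁻⁶/K vs α(titanium alloy) = 9.20×10⁻⁶/K.
Higher α expands more for the same ΔT: titanium alloy.

titanium alloy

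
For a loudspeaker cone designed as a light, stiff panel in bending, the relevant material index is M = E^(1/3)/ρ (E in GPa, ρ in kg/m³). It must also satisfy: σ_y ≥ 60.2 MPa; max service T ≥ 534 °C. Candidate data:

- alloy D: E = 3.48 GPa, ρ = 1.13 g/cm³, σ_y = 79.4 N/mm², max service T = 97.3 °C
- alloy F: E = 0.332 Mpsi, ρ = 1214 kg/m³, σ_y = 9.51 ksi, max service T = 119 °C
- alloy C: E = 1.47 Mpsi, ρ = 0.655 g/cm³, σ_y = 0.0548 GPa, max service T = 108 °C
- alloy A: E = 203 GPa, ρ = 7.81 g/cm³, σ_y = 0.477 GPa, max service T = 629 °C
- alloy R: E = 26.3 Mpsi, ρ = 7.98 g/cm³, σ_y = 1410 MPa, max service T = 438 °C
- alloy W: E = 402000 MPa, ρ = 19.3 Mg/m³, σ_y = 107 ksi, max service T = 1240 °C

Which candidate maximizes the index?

alloy A

Screen on constraints: σ_y ≥ 60.2 MPa; max service T ≥ 534 °C. Survivors: alloy A, alloy W.
After converting to SI:
  alloy A: E = 203.0 GPa, ρ = 7810 kg/m³
  alloy W: E = 402.0 GPa, ρ = 19300 kg/m³
  alloy A: M = 0.753×10⁻³
  alloy W: M = 0.382×10⁻³
The maximum is for alloy A.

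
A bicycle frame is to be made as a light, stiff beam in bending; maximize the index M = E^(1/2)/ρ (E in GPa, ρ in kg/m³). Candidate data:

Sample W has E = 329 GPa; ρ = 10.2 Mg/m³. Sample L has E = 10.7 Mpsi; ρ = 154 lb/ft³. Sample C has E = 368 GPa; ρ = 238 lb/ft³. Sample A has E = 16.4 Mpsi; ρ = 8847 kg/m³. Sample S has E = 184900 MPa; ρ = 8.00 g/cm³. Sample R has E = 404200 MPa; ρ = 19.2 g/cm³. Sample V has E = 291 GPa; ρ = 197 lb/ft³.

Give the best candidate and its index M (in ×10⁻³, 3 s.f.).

sample V, M = 5.41×10⁻³

Putting every candidate on a common basis:
  sample W: E = 329.0 GPa, ρ = 10200 kg/m³
  sample L: E = 73.77 GPa, ρ = 2467 kg/m³
  sample C: E = 368.0 GPa, ρ = 3812 kg/m³
  sample A: E = 113.1 GPa, ρ = 8847 kg/m³
  sample S: E = 184.9 GPa, ρ = 8000 kg/m³
  sample R: E = 404.2 GPa, ρ = 19200 kg/m³
  sample V: E = 291.0 GPa, ρ = 3156 kg/m³
  sample V: M = 5.41×10⁻³
  sample C: M = 5.03×10⁻³
  sample L: M = 3.48×10⁻³
  sample W: M = 1.78×10⁻³
  sample S: M = 1.70×10⁻³
  sample A: M = 1.20×10⁻³
  sample R: M = 1.05×10⁻³
The maximum is for sample V.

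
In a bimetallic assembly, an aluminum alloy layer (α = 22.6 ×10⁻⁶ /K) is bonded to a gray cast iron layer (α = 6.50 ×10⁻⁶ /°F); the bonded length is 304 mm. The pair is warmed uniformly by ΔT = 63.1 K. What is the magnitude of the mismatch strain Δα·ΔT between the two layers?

gray cast iron: α = 6.50×10⁻⁶/°F × 9/5 = 11.7×10⁻⁶/K.
Δα = |22.6 − 11.7|×10⁻⁶/K = 10.9×10⁻⁶/K.
Mismatch strain = Δα·ΔT = 10.9×10⁻⁶ × 63.1 = 6.88×10⁻⁴.

6.88×10⁻⁴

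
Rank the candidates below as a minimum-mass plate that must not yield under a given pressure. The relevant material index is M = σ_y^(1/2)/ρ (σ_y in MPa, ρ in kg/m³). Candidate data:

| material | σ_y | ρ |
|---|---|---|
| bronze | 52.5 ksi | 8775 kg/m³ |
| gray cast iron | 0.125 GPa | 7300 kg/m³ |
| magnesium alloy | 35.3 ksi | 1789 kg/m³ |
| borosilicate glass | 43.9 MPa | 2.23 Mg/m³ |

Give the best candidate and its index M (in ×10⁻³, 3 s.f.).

Normalizing units and computing the index:
  bronze: σ_y = 362.0 MPa, ρ = 8775 kg/m³
  gray cast iron: σ_y = 125.0 MPa, ρ = 7300 kg/m³
  magnesium alloy: σ_y = 243.4 MPa, ρ = 1789 kg/m³
  borosilicate glass: σ_y = 43.90 MPa, ρ = 2230 kg/m³
  magnesium alloy: M = 8.72×10⁻³
  borosilicate glass: M = 2.97×10⁻³
  bronze: M = 2.17×10⁻³
  gray cast iron: M = 1.53×10⁻³
Magnesium alloy ranks first.

magnesium alloy, M = 8.72×10⁻³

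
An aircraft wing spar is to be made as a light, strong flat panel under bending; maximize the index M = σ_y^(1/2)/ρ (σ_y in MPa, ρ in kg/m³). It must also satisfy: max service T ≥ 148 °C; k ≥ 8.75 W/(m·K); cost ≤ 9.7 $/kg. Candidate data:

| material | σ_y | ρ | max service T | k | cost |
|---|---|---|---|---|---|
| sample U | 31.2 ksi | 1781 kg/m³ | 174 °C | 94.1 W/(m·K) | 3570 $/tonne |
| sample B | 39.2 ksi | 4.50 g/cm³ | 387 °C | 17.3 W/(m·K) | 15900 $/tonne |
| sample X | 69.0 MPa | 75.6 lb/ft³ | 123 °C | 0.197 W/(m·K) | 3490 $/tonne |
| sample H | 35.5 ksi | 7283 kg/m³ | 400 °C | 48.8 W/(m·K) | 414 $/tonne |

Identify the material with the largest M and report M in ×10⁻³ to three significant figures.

Screen on constraints: max service T ≥ 148 °C; k ≥ 8.75 W/(m·K); cost ≤ 9.7 $/kg. Survivors: sample U, sample H.
Normalizing units and computing the index:
  sample U: σ_y = 215.1 MPa, ρ = 1781 kg/m³
  sample H: σ_y = 244.8 MPa, ρ = 7283 kg/m³
  sample U: M = 8.24×10⁻³
  sample H: M = 2.15×10⁻³
The maximum is for sample U.

sample U, M = 8.24×10⁻³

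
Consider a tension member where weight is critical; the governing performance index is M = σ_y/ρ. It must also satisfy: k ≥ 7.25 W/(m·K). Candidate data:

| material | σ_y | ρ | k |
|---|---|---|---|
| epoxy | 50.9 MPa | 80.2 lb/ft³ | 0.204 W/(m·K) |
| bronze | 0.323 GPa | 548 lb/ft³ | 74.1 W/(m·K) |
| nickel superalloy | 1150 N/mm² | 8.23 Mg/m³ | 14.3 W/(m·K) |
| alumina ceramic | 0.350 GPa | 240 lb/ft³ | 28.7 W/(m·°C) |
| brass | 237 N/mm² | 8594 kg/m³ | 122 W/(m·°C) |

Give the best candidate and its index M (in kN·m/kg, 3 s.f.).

nickel superalloy, M = 140 kN·m/kg

Screen on constraints: k ≥ 7.25 W/(m·K). Survivors: bronze, nickel superalloy, alumina ceramic, brass.
In SI units:
  bronze: σ_y = 323.0 MPa, ρ = 8778 kg/m³
  nickel superalloy: σ_y = 1150 MPa, ρ = 8230 kg/m³
  alumina ceramic: σ_y = 350.0 MPa, ρ = 3844 kg/m³
  brass: σ_y = 237.0 MPa, ρ = 8594 kg/m³
  nickel superalloy: M = 140 kN·m/kg
  alumina ceramic: M = 91.0 kN·m/kg
  bronze: M = 36.8 kN·m/kg
  brass: M = 27.6 kN·m/kg
Nickel superalloy ranks first.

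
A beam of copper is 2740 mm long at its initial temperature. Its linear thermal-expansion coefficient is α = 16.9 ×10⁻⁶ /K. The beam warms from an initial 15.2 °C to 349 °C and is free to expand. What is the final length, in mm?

ΔT = 349 − 15.2 = 333.8 K.
ΔL = α·L₀·ΔT = 16.9×10⁻⁶ × 2740 mm × 333.8 K = 15.5 mm.
L = L₀ + ΔL = 2740 + 15.5 = 2755.5 mm.

2755.5 mm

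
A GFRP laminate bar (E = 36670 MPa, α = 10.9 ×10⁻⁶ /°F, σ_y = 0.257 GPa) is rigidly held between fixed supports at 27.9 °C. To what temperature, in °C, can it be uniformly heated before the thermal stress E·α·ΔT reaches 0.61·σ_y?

246 °C

E = 36670 MPa = 36.67 GPa.
α = 10.9×10⁻⁶/°F × 9/5 = 19.6×10⁻⁶/K.
σ_y = 0.257 GPa = 257.0 MPa.
E·α·ΔT = 156.8 MPa ⇒ ΔT = 156.8 / (36.67×10³ × 19.6×10⁻⁶) = 217.9 K.
T = 27.9 + 217.9 = 245.8 °C.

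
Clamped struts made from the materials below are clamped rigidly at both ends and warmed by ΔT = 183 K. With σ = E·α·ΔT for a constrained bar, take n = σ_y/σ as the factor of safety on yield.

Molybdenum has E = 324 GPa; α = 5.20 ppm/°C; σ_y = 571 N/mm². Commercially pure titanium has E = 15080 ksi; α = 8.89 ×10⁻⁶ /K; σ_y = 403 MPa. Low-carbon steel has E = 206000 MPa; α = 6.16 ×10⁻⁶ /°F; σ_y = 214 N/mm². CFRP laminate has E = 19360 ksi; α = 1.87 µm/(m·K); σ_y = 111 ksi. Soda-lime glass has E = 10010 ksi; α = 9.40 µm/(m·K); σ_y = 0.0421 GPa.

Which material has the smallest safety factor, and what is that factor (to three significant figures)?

soda-lime glass, n = 0.355

With everything in SI (GPa, ×10⁻⁶/K, MPa):
  molybdenum: E = 324.0, α = 5.20, σ_y = 571.0 → σ = 308 MPa, n = 1.85
  commercially pure titanium: E = 104.0, α = 8.89, σ_y = 403.0 → σ = 169 MPa, n = 2.38
  low-carbon steel: E = 206.0, α = 11.1, σ_y = 214.0 → σ = 418 MPa, n = 0.512
  CFRP laminate: E = 133.5, α = 1.87, σ_y = 765.3 → σ = 45.7 MPa, n = 16.8
  soda-lime glass: E = 69.02, α = 9.40, σ_y = 42.10 → σ = 119 MPa, n = 0.355
Smallest n: soda-lime glass with n = 0.355.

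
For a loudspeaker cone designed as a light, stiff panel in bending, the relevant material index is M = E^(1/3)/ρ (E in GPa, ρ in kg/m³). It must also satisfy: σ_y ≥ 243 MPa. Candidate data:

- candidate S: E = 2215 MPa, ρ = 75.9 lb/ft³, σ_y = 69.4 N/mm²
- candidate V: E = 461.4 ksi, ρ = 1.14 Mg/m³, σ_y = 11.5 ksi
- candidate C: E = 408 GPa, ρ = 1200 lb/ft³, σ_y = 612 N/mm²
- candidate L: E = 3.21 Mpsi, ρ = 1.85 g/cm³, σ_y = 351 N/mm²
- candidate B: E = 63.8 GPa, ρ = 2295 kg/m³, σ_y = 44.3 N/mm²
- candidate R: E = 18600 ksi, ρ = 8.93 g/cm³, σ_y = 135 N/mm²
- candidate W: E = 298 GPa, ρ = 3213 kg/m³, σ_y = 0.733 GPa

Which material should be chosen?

Screen on constraints: σ_y ≥ 243 MPa. Survivors: candidate C, candidate L, candidate W.
Putting every candidate on a common basis:
  candidate C: E = 408.0 GPa, ρ = 19220 kg/m³
  candidate L: E = 22.13 GPa, ρ = 1850 kg/m³
  candidate W: E = 298.0 GPa, ρ = 3213 kg/m³
  candidate W: M = 2.08×10⁻³
  candidate L: M = 1.52×10⁻³
  candidate C: M = 0.386×10⁻³
Highest index: candidate W.

candidate W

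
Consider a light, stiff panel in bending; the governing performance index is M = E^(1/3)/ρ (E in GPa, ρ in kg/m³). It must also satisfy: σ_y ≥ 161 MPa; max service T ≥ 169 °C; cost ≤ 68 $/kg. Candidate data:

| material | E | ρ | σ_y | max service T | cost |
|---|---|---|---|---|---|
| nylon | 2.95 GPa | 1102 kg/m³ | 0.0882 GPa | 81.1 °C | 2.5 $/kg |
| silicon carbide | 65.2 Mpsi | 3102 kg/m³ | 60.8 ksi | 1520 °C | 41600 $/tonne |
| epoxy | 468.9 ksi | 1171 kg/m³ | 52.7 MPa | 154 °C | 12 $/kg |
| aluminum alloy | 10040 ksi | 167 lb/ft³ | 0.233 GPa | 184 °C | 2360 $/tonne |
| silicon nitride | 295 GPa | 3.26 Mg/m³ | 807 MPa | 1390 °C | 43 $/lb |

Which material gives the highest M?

silicon carbide

Screen on constraints: σ_y ≥ 161 MPa; max service T ≥ 169 °C; cost ≤ 68 $/kg. Survivors: silicon carbide, aluminum alloy.
In SI units:
  silicon carbide: E = 449.5 GPa, ρ = 3102 kg/m³
  aluminum alloy: E = 69.22 GPa, ρ = 2675 kg/m³
  silicon carbide: M = 2.47×10⁻³
  aluminum alloy: M = 1.53×10⁻³
Highest index: silicon carbide.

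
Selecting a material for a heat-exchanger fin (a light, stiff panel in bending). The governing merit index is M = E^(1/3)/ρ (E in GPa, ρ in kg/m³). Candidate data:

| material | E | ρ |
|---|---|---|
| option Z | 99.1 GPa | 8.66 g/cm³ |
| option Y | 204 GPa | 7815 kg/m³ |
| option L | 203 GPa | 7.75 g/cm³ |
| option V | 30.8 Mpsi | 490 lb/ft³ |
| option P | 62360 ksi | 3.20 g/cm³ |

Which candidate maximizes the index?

option P

Normalizing units and computing the index:
  option Z: E = 99.10 GPa, ρ = 8660 kg/m³
  option Y: E = 204.0 GPa, ρ = 7815 kg/m³
  option L: E = 203.0 GPa, ρ = 7750 kg/m³
  option V: E = 212.4 GPa, ρ = 7849 kg/m³
  option P: E = 430.0 GPa, ρ = 3200 kg/m³
  option P: M = 2.36×10⁻³
  option V: M = 0.760×10⁻³
  option L: M = 0.758×10⁻³
  option Y: M = 0.753×10⁻³
  option Z: M = 0.534×10⁻³
Highest index: option P.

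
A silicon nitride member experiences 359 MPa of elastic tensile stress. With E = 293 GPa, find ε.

1.23×10⁻³

ε = σ/E = 359 / 293000 = 1.23×10⁻³.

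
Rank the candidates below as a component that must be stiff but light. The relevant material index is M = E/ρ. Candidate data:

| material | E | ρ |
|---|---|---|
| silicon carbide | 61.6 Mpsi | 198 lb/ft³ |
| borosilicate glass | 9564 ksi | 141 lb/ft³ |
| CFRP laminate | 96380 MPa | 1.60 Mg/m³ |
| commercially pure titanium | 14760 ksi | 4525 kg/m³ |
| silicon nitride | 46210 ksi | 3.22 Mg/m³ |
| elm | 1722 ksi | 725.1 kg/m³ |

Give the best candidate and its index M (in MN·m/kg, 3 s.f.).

silicon carbide, M = 134 MN·m/kg

Normalizing units and computing the index:
  silicon carbide: E = 424.7 GPa, ρ = 3172 kg/m³
  borosilicate glass: E = 65.94 GPa, ρ = 2259 kg/m³
  CFRP laminate: E = 96.38 GPa, ρ = 1600 kg/m³
  commercially pure titanium: E = 101.8 GPa, ρ = 4525 kg/m³
  silicon nitride: E = 318.6 GPa, ρ = 3220 kg/m³
  elm: E = 11.87 GPa, ρ = 725.1 kg/m³
  silicon carbide: M = 134 MN·m/kg
  silicon nitride: M = 98.9 MN·m/kg
  CFRP laminate: M = 60.2 MN·m/kg
  borosilicate glass: M = 29.2 MN·m/kg
  commercially pure titanium: M = 22.5 MN·m/kg
  elm: M = 16.4 MN·m/kg
Highest index: silicon carbide.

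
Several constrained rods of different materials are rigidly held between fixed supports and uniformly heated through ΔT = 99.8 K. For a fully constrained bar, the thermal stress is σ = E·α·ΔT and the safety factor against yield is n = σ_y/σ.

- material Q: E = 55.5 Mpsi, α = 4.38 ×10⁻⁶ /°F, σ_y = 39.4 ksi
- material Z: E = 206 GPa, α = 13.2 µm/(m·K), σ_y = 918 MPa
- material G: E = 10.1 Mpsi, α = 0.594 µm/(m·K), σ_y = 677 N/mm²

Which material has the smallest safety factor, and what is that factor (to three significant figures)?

Per material, after unit conversion:
  material Q: E = 382.7, α = 7.88, σ_y = 271.7 → σ = 301 MPa, n = 0.902
  material Z: E = 206.0, α = 13.2, σ_y = 918.0 → σ = 271 MPa, n = 3.38
  material G: E = 69.64, α = 0.594, σ_y = 677.0 → σ = 4.13 MPa, n = 164
The minimum is material Q at n = 0.902.

material Q, n = 0.902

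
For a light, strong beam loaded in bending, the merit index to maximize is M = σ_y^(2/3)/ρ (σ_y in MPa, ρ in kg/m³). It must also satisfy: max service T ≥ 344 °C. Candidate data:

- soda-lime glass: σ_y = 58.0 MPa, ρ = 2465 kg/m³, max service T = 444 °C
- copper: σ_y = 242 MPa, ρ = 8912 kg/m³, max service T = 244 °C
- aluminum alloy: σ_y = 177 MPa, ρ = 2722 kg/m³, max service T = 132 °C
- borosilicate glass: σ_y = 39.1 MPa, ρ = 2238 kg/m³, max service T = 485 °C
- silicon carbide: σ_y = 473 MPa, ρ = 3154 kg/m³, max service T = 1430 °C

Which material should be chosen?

silicon carbide

Screen on constraints: max service T ≥ 344 °C. Survivors: soda-lime glass, borosilicate glass, silicon carbide.
Per-candidate index values:
  silicon carbide: M = 19.2×10⁻³
  soda-lime glass: M = 6.08×10⁻³
  borosilicate glass: M = 5.15×10⁻³
The maximum is for silicon carbide.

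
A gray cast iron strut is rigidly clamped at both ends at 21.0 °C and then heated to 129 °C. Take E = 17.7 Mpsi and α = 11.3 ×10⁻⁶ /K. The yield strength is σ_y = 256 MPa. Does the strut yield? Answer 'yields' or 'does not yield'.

E = 17.7 Mpsi = 122.0 GPa.
ΔT = 108.0 K. Constrained thermal stress σ = E·α·ΔT = 122.0×10³ MPa × 11.3×10⁻⁶ × 108.0 = 149 MPa (compressive).
Compare to σ_y = 256 MPa: σ < σ_y, so it does not yield.

does not yield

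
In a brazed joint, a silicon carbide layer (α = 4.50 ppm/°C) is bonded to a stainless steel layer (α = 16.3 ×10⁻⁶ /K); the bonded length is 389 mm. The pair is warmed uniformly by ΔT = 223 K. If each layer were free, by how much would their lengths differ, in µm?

Δα = |4.50 − 16.3|×10⁻⁶/K = 11.8×10⁻⁶/K.
ΔL_mismatch = Δα·L·ΔT = 11.8×10⁻⁶ × 389.0 mm × 223.0 K = 1020 µm.

1020 µm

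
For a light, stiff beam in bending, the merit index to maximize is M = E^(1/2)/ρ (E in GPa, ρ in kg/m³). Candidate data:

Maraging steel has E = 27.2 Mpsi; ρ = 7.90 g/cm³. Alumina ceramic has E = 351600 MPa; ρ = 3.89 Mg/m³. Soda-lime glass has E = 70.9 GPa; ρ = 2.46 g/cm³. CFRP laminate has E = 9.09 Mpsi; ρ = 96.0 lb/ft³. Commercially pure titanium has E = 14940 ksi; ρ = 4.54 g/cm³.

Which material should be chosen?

CFRP laminate

After converting to SI:
  maraging steel: E = 187.5 GPa, ρ = 7900 kg/m³
  alumina ceramic: E = 351.6 GPa, ρ = 3890 kg/m³
  soda-lime glass: E = 70.90 GPa, ρ = 2460 kg/m³
  CFRP laminate: E = 62.67 GPa, ρ = 1538 kg/m³
  commercially pure titanium: E = 103.0 GPa, ρ = 4540 kg/m³
  CFRP laminate: M = 5.15×10⁻³
  alumina ceramic: M = 4.82×10⁻³
  soda-lime glass: M = 3.42×10⁻³
  commercially pure titanium: M = 2.24×10⁻³
  maraging steel: M = 1.73×10⁻³
CFRP laminate ranks first.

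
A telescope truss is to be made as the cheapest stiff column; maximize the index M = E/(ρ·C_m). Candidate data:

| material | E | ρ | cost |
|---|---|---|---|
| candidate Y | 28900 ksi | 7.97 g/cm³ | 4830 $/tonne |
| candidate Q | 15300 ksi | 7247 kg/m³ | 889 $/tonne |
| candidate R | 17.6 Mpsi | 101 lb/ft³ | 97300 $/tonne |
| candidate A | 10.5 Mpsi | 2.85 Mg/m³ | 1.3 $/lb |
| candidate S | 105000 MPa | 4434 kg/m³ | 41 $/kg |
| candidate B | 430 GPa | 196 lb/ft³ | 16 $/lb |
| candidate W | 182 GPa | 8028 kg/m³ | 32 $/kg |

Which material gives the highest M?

candidate Q

Putting every candidate on a common basis:
  candidate Y: E = 199.3 GPa, ρ = 7970 kg/m³, cost = 4.830 $/kg
  candidate Q: E = 105.5 GPa, ρ = 7247 kg/m³, cost = 0.8890 $/kg
  candidate R: E = 121.3 GPa, ρ = 1618 kg/m³, cost = 97.30 $/kg
  candidate A: E = 72.39 GPa, ρ = 2850 kg/m³, cost = 2.866 $/kg
  candidate S: E = 105.0 GPa, ρ = 4434 kg/m³, cost = 41.00 $/kg
  candidate B: E = 430.0 GPa, ρ = 3140 kg/m³, cost = 35.27 $/kg
  candidate W: E = 182.0 GPa, ρ = 8028 kg/m³, cost = 32.00 $/kg
  candidate Q: M = 16.4 MN·m per $
  candidate A: M = 8.86 MN·m per $
  candidate Y: M = 5.18 MN·m per $
  candidate B: M = 3.88 MN·m per $
  candidate R: M = 0.771 MN·m per $
  candidate W: M = 0.708 MN·m per $
  candidate S: M = 0.578 MN·m per $
Candidate Q has the largest M.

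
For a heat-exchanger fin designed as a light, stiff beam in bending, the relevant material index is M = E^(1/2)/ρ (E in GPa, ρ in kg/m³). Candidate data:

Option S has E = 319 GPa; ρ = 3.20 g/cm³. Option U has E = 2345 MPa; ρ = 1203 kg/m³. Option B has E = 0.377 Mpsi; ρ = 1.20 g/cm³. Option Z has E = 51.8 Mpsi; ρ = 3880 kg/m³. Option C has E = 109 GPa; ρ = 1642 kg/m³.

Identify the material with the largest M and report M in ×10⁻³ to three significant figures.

Normalizing units and computing the index:
  option S: E = 319.0 GPa, ρ = 3200 kg/m³
  option U: E = 2.345 GPa, ρ = 1203 kg/m³
  option B: E = 2.599 GPa, ρ = 1200 kg/m³
  option Z: E = 357.1 GPa, ρ = 3880 kg/m³
  option C: E = 109.0 GPa, ρ = 1642 kg/m³
  option C: M = 6.36×10⁻³
  option S: M = 5.58×10⁻³
  option Z: M = 4.87×10⁻³
  option B: M = 1.34×10⁻³
  option U: M = 1.27×10⁻³
Option C ranks first.

option C, M = 6.36×10⁻³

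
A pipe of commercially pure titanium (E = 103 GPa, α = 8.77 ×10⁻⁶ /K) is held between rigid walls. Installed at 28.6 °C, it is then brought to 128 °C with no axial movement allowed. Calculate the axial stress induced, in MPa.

89.8 MPa

ΔT = 99.40 K. Constrained thermal stress σ = E·α·ΔT = 103.0×10³ MPa × 8.77×10⁻⁶ × 99.40 = 89.8 MPa (compressive).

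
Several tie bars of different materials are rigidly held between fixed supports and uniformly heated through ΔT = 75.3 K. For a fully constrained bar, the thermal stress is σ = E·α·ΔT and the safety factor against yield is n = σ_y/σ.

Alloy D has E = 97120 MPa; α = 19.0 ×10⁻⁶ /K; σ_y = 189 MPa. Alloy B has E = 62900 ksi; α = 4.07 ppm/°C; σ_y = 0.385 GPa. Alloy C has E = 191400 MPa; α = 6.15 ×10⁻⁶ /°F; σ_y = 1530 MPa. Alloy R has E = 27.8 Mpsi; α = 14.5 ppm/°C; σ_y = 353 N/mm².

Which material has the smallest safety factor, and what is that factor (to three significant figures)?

In consistent units (E in GPa, α in ×10⁻⁶/K, σ_y in MPa):
  alloy D: E = 97.12, α = 19.0, σ_y = 189.0 → σ = 139 MPa, n = 1.36
  alloy B: E = 433.7, α = 4.07, σ_y = 385.0 → σ = 133 MPa, n = 2.90
  alloy C: E = 191.4, α = 11.1, σ_y = 1530 → σ = 160 MPa, n = 9.59
  alloy R: E = 191.7, α = 14.5, σ_y = 353.0 → σ = 209 MPa, n = 1.69
Smallest n: alloy D with n = 1.36.

alloy D, n = 1.36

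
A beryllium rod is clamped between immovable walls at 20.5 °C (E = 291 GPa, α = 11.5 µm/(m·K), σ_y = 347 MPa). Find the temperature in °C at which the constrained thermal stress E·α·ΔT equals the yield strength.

124 °C

E·α·ΔT = 347.0 MPa ⇒ ΔT = 347.0 / (291.0×10³ × 11.5×10⁻⁶) = 103.7 K.
T = 20.5 + 103.7 = 124.2 °C.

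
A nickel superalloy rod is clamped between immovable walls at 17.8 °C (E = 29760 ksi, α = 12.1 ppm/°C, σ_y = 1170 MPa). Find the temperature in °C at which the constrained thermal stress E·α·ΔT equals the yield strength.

E = 29760 ksi = 205.2 GPa.
E·α·ΔT = 1170 MPa ⇒ ΔT = 1170 / (205.2×10³ × 12.1×10⁻⁶) = 471.2 K.
T = 17.8 + 471.2 = 489.0 °C.

489 °C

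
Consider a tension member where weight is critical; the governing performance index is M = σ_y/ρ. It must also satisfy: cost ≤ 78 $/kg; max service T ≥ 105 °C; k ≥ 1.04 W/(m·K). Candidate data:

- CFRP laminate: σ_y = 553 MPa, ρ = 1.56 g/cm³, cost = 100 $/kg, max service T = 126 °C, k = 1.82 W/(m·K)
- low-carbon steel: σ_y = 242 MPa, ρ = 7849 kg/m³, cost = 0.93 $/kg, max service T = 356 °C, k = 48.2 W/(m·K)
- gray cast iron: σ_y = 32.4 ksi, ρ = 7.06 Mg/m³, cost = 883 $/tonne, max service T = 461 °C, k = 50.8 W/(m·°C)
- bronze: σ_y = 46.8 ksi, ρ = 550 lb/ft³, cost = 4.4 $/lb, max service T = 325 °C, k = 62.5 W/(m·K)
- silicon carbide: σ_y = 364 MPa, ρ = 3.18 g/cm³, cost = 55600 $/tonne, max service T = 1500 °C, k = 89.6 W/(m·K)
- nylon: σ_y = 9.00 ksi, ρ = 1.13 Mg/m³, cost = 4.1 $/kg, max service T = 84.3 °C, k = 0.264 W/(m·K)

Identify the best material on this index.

Screen on constraints: cost ≤ 78 $/kg; max service T ≥ 105 °C; k ≥ 1.04 W/(m·K). Survivors: low-carbon steel, gray cast iron, bronze, silicon carbide.
Convert each candidate to consistent units, then evaluate M:
  low-carbon steel: σ_y = 242.0 MPa, ρ = 7849 kg/m³
  gray cast iron: σ_y = 223.4 MPa, ρ = 7060 kg/m³
  bronze: σ_y = 322.7 MPa, ρ = 8810 kg/m³
  silicon carbide: σ_y = 364.0 MPa, ρ = 3180 kg/m³
  silicon carbide: M = 114 kN·m/kg
  bronze: M = 36.6 kN·m/kg
  gray cast iron: M = 31.6 kN·m/kg
  low-carbon steel: M = 30.8 kN·m/kg
Silicon carbide ranks first.

silicon carbide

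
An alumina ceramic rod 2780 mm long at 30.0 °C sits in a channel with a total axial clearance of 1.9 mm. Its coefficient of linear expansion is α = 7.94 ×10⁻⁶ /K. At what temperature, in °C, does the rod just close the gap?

116 °C

α·L₀·ΔT = 1.9 mm ⇒ ΔT = 1.9 / (7.94×10⁻⁶ × 2780.0) = 86.08 K.
T = 30.0 + 86.08 = 116.1 °C.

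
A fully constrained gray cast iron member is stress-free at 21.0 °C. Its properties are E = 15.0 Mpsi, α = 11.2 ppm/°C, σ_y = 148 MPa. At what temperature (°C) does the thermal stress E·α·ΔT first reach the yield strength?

E = 15.0 Mpsi = 103.4 GPa.
E·α·ΔT = 148.0 MPa ⇒ ΔT = 148.0 / (103.4×10³ × 11.2×10⁻⁶) = 127.8 K.
T = 21.0 + 127.8 = 148.8 °C.

149 °C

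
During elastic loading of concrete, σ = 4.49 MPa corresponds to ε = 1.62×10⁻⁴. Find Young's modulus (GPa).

27.7 GPa

E = σ/ε = 4.49 MPa / 1.62×10⁻⁴ = 27720 MPa = 27.7 GPa.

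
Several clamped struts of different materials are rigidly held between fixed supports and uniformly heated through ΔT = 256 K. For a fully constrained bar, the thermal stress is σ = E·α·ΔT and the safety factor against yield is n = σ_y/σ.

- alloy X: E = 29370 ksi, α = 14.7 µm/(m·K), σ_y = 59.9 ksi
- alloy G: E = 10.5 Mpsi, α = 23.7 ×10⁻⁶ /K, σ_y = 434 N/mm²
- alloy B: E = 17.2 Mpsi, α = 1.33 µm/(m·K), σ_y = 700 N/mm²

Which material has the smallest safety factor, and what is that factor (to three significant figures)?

alloy X, n = 0.542

With everything in SI (GPa, ×10⁻⁶/K, MPa):
  alloy X: E = 202.5, α = 14.7, σ_y = 413.0 → σ = 762 MPa, n = 0.542
  alloy G: E = 72.39, α = 23.7, σ_y = 434.0 → σ = 439 MPa, n = 0.988
  alloy B: E = 118.6, α = 1.33, σ_y = 700.0 → σ = 40.4 MPa, n = 17.3
Smallest n: alloy X with n = 0.542.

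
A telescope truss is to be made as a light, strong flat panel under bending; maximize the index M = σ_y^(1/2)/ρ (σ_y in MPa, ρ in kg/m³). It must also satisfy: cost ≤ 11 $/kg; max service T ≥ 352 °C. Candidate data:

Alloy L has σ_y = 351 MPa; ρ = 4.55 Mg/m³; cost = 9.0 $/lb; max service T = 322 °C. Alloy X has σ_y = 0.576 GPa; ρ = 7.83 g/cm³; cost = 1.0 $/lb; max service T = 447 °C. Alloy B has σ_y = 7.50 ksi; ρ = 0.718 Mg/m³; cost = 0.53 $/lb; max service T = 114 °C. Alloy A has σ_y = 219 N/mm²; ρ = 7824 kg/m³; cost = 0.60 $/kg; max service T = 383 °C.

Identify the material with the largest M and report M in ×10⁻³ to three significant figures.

alloy X, M = 3.07×10⁻³

Screen on constraints: cost ≤ 11 $/kg; max service T ≥ 352 °C. Survivors: alloy X, alloy A.
In SI units:
  alloy X: σ_y = 576.0 MPa, ρ = 7830 kg/m³
  alloy A: σ_y = 219.0 MPa, ρ = 7824 kg/m³
  alloy X: M = 3.07×10⁻³
  alloy A: M = 1.89×10⁻³
Alloy X has the largest M.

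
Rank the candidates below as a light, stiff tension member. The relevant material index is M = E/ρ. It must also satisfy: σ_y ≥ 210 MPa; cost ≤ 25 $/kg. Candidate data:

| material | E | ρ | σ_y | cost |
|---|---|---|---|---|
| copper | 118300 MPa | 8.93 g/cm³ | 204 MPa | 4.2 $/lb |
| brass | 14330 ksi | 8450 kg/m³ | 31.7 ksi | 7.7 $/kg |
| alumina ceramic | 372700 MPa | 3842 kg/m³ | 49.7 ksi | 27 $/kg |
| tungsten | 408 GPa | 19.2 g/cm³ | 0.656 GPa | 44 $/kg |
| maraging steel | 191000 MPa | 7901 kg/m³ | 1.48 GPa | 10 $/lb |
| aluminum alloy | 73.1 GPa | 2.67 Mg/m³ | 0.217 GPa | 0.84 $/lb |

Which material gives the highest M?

aluminum alloy

Screen on constraints: σ_y ≥ 210 MPa; cost ≤ 25 $/kg. Survivors: brass, maraging steel, aluminum alloy.
In SI units:
  brass: E = 98.80 GPa, ρ = 8450 kg/m³
  maraging steel: E = 191.0 GPa, ρ = 7901 kg/m³
  aluminum alloy: E = 73.10 GPa, ρ = 2670 kg/m³
  aluminum alloy: M = 27.4 MN·m/kg
  maraging steel: M = 24.2 MN·m/kg
  brass: M = 11.7 MN·m/kg
The maximum is for aluminum alloy.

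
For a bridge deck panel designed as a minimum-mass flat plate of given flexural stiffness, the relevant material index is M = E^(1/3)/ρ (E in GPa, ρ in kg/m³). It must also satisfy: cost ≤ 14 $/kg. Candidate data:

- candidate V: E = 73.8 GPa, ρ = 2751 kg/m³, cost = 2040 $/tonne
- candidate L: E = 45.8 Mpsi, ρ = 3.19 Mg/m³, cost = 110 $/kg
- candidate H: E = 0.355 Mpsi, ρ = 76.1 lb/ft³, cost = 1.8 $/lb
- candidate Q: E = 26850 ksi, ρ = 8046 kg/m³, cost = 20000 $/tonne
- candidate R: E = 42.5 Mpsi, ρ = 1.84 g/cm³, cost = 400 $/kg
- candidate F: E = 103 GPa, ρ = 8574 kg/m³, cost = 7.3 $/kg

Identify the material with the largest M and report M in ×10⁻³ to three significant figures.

Screen on constraints: cost ≤ 14 $/kg. Survivors: candidate V, candidate H, candidate F.
Convert each candidate to consistent units, then evaluate M:
  candidate V: E = 73.80 GPa, ρ = 2751 kg/m³
  candidate H: E = 2.448 GPa, ρ = 1219 kg/m³
  candidate F: E = 103.0 GPa, ρ = 8574 kg/m³
  candidate V: M = 1.52×10⁻³
  candidate H: M = 1.11×10⁻³
  candidate F: M = 0.547×10⁻³
Highest index: candidate V.

candidate V, M = 1.52×10⁻³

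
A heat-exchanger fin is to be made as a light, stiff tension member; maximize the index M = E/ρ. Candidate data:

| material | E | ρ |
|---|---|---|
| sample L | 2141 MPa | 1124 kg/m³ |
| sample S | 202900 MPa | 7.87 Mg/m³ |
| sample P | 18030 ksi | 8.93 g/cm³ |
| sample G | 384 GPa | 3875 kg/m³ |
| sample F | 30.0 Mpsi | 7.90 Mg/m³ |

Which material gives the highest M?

Convert each candidate to consistent units, then evaluate M:
  sample L: E = 2.141 GPa, ρ = 1124 kg/m³
  sample S: E = 202.9 GPa, ρ = 7870 kg/m³
  sample P: E = 124.3 GPa, ρ = 8930 kg/m³
  sample G: E = 384.0 GPa, ρ = 3875 kg/m³
  sample F: E = 206.8 GPa, ρ = 7900 kg/m³
  sample G: M = 99.1 MN·m/kg
  sample F: M = 26.2 MN·m/kg
  sample S: M = 25.8 MN·m/kg
  sample P: M = 13.9 MN·m/kg
  sample L: M = 1.90 MN·m/kg
Sample G ranks first.

sample G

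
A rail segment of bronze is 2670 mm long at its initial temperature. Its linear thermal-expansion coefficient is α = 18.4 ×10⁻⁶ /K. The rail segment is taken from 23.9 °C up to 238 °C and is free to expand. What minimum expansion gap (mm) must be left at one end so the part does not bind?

ΔT = 238 − 23.9 = 214.1 K.
ΔL = α·L₀·ΔT = 18.4×10⁻⁶ × 2670 mm × 214.1 K = 10.5 mm.

10.5 mm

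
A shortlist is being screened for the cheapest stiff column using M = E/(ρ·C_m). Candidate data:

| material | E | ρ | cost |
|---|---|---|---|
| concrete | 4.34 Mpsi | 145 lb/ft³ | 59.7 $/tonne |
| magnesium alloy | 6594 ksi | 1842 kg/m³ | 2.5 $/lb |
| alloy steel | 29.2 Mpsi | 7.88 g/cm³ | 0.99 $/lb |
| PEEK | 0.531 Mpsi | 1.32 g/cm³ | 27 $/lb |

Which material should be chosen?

Convert each candidate to consistent units, then evaluate M:
  concrete: E = 29.92 GPa, ρ = 2323 kg/m³, cost = 0.05970 $/kg
  magnesium alloy: E = 45.46 GPa, ρ = 1842 kg/m³, cost = 5.511 $/kg
  alloy steel: E = 201.3 GPa, ρ = 7880 kg/m³, cost = 2.183 $/kg
  PEEK: E = 3.661 GPa, ρ = 1320 kg/m³, cost = 59.52 $/kg
  concrete: M = 216 MN·m per $
  alloy steel: M = 11.7 MN·m per $
  magnesium alloy: M = 4.48 MN·m per $
  PEEK: M = 0.0466 MN·m per $
Concrete has the largest M.

concrete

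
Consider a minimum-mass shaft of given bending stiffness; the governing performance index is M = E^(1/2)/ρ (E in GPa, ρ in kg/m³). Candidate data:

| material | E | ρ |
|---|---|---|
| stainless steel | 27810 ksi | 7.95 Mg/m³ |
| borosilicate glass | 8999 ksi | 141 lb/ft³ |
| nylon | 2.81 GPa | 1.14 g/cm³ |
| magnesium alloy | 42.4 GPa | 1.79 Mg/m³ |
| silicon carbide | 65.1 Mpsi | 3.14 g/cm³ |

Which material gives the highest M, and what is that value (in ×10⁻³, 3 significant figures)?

In SI units:
  stainless steel: E = 191.7 GPa, ρ = 7950 kg/m³
  borosilicate glass: E = 62.05 GPa, ρ = 2259 kg/m³
  nylon: E = 2.810 GPa, ρ = 1140 kg/m³
  magnesium alloy: E = 42.40 GPa, ρ = 1790 kg/m³
  silicon carbide: E = 448.8 GPa, ρ = 3140 kg/m³
  silicon carbide: M = 6.75×10⁻³
  magnesium alloy: M = 3.64×10⁻³
  borosilicate glass: M = 3.49×10⁻³
  stainless steel: M = 1.74×10⁻³
  nylon: M = 1.47×10⁻³
Silicon carbide has the largest M.

silicon carbide, M = 6.75×10⁻³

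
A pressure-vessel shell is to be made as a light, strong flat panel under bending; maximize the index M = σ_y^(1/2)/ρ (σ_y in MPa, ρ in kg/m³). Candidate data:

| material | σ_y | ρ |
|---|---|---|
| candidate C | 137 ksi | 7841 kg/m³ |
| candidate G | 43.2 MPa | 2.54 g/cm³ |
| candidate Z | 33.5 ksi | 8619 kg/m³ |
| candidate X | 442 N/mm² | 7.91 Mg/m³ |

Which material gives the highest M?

In SI units:
  candidate C: σ_y = 944.6 MPa, ρ = 7841 kg/m³
  candidate G: σ_y = 43.20 MPa, ρ = 2540 kg/m³
  candidate Z: σ_y = 231.0 MPa, ρ = 8619 kg/m³
  candidate X: σ_y = 442.0 MPa, ρ = 7910 kg/m³
  candidate C: M = 3.92×10⁻³
  candidate X: M = 2.66×10⁻³
  candidate G: M = 2.59×10⁻³
  candidate Z: M = 1.76×10⁻³
Candidate C ranks first.

candidate C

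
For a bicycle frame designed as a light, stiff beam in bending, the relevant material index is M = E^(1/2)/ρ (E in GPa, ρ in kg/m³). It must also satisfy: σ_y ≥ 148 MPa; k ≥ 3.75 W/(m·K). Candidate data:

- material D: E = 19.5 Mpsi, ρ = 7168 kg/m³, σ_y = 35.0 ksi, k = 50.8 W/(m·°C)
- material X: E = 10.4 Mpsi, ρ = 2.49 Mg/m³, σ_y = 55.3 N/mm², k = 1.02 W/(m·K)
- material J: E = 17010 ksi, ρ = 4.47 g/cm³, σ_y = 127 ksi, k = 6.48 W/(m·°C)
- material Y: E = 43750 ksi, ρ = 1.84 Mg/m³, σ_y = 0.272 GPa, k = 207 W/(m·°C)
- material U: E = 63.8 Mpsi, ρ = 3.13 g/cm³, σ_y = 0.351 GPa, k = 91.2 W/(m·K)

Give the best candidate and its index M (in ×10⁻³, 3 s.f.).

material Y, M = 9.44×10⁻³

Screen on constraints: σ_y ≥ 148 MPa; k ≥ 3.75 W/(m·K). Survivors: material D, material J, material Y, material U.
Convert each candidate to consistent units, then evaluate M:
  material D: E = 134.4 GPa, ρ = 7168 kg/m³
  material J: E = 117.3 GPa, ρ = 4470 kg/m³
  material Y: E = 301.6 GPa, ρ = 1840 kg/m³
  material U: E = 439.9 GPa, ρ = 3130 kg/m³
  material Y: M = 9.44×10⁻³
  material U: M = 6.70×10⁻³
  material J: M = 2.42×10⁻³
  material D: M = 1.62×10⁻³
Highest index: material Y.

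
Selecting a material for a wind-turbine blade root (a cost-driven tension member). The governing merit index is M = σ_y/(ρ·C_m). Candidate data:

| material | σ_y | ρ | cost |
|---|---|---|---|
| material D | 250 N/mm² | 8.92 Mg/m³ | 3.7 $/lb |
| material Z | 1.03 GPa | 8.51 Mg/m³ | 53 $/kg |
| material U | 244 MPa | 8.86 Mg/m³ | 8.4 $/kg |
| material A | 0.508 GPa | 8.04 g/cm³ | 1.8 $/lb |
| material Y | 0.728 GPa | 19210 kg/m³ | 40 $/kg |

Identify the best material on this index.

material A

In SI units:
  material D: σ_y = 250.0 MPa, ρ = 8920 kg/m³, cost = 8.157 $/kg
  material Z: σ_y = 1030 MPa, ρ = 8510 kg/m³, cost = 53.00 $/kg
  material U: σ_y = 244.0 MPa, ρ = 8860 kg/m³, cost = 8.400 $/kg
  material A: σ_y = 508.0 MPa, ρ = 8040 kg/m³, cost = 3.968 $/kg
  material Y: σ_y = 728.0 MPa, ρ = 19210 kg/m³, cost = 40.00 $/kg
  material A: M = 15.9 kN·m per $
  material D: M = 3.44 kN·m per $
  material U: M = 3.28 kN·m per $
  material Z: M = 2.28 kN·m per $
  material Y: M = 0.947 kN·m per $
The maximum is for material A.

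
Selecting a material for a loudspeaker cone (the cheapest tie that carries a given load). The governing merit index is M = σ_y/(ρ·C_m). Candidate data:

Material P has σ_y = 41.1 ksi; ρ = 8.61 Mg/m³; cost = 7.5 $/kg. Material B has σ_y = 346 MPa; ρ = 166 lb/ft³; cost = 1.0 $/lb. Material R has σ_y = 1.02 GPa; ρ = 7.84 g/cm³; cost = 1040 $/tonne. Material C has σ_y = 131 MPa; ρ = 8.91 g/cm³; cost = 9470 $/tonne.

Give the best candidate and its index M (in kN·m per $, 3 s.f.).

material R, M = 125 kN·m per $

Putting every candidate on a common basis:
  material P: σ_y = 283.4 MPa, ρ = 8610 kg/m³, cost = 7.500 $/kg
  material B: σ_y = 346.0 MPa, ρ = 2659 kg/m³, cost = 2.205 $/kg
  material R: σ_y = 1020 MPa, ρ = 7840 kg/m³, cost = 1.040 $/kg
  material C: σ_y = 131.0 MPa, ρ = 8910 kg/m³, cost = 9.470 $/kg
  material R: M = 125 kN·m per $
  material B: M = 59.0 kN·m per $
  material P: M = 4.39 kN·m per $
  material C: M = 1.55 kN·m per $
Highest index: material R.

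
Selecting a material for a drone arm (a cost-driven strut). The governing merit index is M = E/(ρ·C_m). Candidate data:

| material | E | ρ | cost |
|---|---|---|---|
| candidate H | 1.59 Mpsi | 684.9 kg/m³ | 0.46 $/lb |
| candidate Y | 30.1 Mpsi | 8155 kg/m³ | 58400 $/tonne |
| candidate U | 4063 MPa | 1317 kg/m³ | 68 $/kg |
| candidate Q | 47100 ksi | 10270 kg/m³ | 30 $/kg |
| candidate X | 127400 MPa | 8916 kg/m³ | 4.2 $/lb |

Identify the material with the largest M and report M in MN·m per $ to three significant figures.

candidate H, M = 15.8 MN·m per $

After converting to SI:
  candidate H: E = 10.96 GPa, ρ = 684.9 kg/m³, cost = 1.014 $/kg
  candidate Y: E = 207.5 GPa, ρ = 8155 kg/m³, cost = 58.40 $/kg
  candidate U: E = 4.063 GPa, ρ = 1317 kg/m³, cost = 68.00 $/kg
  candidate Q: E = 324.7 GPa, ρ = 10270 kg/m³, cost = 30.00 $/kg
  candidate X: E = 127.4 GPa, ρ = 8916 kg/m³, cost = 9.259 $/kg
  candidate H: M = 15.8 MN·m per $
  candidate X: M = 1.54 MN·m per $
  candidate Q: M = 1.05 MN·m per $
  candidate Y: M = 0.436 MN·m per $
  candidate U: M = 0.0454 MN·m per $
Candidate H ranks first.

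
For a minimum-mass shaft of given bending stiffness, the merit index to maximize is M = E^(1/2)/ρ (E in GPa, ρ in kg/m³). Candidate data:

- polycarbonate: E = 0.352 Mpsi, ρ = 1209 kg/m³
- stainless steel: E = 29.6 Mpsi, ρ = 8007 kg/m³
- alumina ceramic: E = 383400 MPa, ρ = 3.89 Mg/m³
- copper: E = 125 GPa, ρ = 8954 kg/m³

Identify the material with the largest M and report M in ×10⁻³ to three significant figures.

alumina ceramic, M = 5.03×10⁻³

Normalizing units and computing the index:
  polycarbonate: E = 2.427 GPa, ρ = 1209 kg/m³
  stainless steel: E = 204.1 GPa, ρ = 8007 kg/m³
  alumina ceramic: E = 383.4 GPa, ρ = 3890 kg/m³
  copper: E = 125.0 GPa, ρ = 8954 kg/m³
  alumina ceramic: M = 5.03×10⁻³
  stainless steel: M = 1.78×10⁻³
  polycarbonate: M = 1.29×10⁻³
  copper: M = 1.25×10⁻³
The maximum is for alumina ceramic.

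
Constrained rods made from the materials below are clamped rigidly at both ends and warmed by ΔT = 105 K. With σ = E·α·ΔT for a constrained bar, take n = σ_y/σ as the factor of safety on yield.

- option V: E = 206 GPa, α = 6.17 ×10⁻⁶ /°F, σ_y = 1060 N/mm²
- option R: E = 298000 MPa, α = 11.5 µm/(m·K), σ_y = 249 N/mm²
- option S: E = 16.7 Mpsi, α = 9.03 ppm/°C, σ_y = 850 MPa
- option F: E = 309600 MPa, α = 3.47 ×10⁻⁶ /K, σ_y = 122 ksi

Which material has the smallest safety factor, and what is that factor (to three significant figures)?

option R, n = 0.692

In consistent units (E in GPa, α in ×10⁻⁶/K, σ_y in MPa):
  option V: E = 206.0, α = 11.1, σ_y = 1060 → σ = 240 MPa, n = 4.41
  option R: E = 298.0, α = 11.5, σ_y = 249.0 → σ = 360 MPa, n = 0.692
  option S: E = 115.1, α = 9.03, σ_y = 850.0 → σ = 109 MPa, n = 7.79
  option F: E = 309.6, α = 3.47, σ_y = 841.2 → σ = 113 MPa, n = 7.46
Option R has the lowest safety factor, n = 0.692.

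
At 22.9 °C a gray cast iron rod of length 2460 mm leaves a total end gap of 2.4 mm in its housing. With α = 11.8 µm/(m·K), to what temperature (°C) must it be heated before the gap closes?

α·L₀·ΔT = 2.4 mm ⇒ ΔT = 2.4 / (11.8×10⁻⁶ × 2460.0) = 82.68 K.
T = 22.9 + 82.68 = 105.6 °C.

106 °C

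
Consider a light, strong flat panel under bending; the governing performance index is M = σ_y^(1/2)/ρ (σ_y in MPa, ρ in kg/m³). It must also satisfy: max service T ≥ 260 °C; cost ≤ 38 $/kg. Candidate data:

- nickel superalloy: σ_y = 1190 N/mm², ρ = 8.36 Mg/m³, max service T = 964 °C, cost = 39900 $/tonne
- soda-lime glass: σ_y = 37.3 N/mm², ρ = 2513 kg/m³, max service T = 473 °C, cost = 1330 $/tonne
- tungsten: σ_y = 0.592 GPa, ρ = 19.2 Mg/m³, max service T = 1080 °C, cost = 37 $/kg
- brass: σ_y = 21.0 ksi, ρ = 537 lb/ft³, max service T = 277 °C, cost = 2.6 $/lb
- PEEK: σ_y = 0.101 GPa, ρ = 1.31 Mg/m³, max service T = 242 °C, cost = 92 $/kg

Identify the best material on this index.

Screen on constraints: max service T ≥ 260 °C; cost ≤ 38 $/kg. Survivors: soda-lime glass, tungsten, brass.
Convert each candidate to consistent units, then evaluate M:
  soda-lime glass: σ_y = 37.30 MPa, ρ = 2513 kg/m³
  tungsten: σ_y = 592.0 MPa, ρ = 19200 kg/m³
  brass: σ_y = 144.8 MPa, ρ = 8602 kg/m³
  soda-lime glass: M = 2.43×10⁻³
  brass: M = 1.40×10⁻³
  tungsten: M = 1.27×10⁻³
Highest index: soda-lime glass.

soda-lime glass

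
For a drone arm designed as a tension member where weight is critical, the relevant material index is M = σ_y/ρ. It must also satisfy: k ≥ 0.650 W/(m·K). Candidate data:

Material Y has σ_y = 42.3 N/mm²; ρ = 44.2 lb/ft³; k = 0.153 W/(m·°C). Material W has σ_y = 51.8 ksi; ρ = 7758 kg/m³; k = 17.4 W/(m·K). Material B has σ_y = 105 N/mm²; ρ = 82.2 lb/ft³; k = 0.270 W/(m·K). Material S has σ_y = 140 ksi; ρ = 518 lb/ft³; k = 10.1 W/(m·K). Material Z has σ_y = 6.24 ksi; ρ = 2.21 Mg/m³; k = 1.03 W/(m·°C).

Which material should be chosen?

Screen on constraints: k ≥ 0.650 W/(m·K). Survivors: material W, material S, material Z.
In SI units:
  material W: σ_y = 357.1 MPa, ρ = 7758 kg/m³
  material S: σ_y = 965.3 MPa, ρ = 8298 kg/m³
  material Z: σ_y = 43.02 MPa, ρ = 2210 kg/m³
  material S: M = 116 kN·m/kg
  material W: M = 46.0 kN·m/kg
  material Z: M = 19.5 kN·m/kg
The maximum is for material S.

material S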